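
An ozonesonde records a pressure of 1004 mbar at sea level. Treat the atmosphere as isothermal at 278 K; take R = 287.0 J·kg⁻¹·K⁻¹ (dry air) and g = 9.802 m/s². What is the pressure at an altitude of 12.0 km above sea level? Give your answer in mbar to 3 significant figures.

Scale height: H = RT/g = 287.0 × 278 / 9.802 = 8139.8 m.
Barometric formula: P = P₀ exp(−z/H).
z/H = 12000/8139.8 = 1.4742; exp(−1.4742) = 0.22896.
P = 1004 × 0.22896 = 229.88 mbar.

P ≈ 230 mbar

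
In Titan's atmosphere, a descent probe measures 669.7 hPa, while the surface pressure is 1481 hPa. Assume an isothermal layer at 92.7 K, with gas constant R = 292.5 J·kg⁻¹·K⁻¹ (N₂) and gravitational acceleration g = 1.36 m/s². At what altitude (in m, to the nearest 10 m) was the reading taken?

Scale height: H = RT/g = 292.5 × 92.7 / 1.36 = 19937 m.
Invert the barometric formula: z = H ln(P₀/P).
P₀/P = 1481/669.7 = 2.2114; ln(2.2114) = 0.79363.
z = 19937 × 0.79363 = 15823 m.

z ≈ 15820 m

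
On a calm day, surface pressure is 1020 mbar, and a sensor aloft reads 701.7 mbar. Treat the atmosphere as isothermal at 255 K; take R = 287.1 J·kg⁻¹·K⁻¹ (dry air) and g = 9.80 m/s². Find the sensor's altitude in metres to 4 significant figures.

Scale height: H = RT/g = 287.1 × 255 / 9.80 = 7470.5 m.
Invert the barometric formula: z = H ln(P₀/P).
P₀/P = 1020/701.7 = 1.4536; ln(1.4536) = 0.37404.
z = 7470.5 × 0.37404 = 2794.3 m.

z ≈ 2794 m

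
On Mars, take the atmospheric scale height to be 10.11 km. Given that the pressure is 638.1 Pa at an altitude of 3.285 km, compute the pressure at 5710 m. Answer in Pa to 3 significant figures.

P ≈ 502 Pa

Between two levels, P₂ = P₁ exp(−Δz/H) with Δz = z₂ − z₁.
Δz = 5710.0 − 3285.0 = 2425.0 m; Δz/H = 2425.0/10110 = 0.23986.
P₂ = 638.1 × exp(−0.23986) = 638.1 × 0.78674 = 502.02 Pa.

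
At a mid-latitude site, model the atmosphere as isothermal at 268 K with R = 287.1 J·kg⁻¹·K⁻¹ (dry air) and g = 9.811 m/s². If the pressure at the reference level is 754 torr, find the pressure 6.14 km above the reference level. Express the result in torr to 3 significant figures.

P ≈ 345 torr

Scale height: H = RT/g = 287.1 × 268 / 9.811 = 7842.5 m.
Barometric formula: P = P₀ exp(−z/H).
z/H = 6140.0/7842.5 = 0.78291; exp(−0.78291) = 0.45707.
P = 754 × 0.45707 = 344.63 torr.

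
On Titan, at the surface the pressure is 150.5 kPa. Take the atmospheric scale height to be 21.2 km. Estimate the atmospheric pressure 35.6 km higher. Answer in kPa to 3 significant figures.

P ≈ 28.1 kPa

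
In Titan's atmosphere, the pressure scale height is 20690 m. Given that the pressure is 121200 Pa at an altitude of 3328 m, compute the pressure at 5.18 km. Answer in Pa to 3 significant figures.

P ≈ 111000 Pa

Between two levels, P₂ = P₁ exp(−Δz/H) with Δz = z₂ − z₁.
Δz = 5180.0 − 3328.0 = 1852.0 m; Δz/H = 1852.0/20690 = 0.089512.
P₂ = 121200 × exp(−0.089512) = 121200 × 0.91438 = 110820 Pa.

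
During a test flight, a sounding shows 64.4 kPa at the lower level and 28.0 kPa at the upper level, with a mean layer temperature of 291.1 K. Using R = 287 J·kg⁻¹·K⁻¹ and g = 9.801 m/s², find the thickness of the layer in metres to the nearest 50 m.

Δz ≈ 7100 m

Hypsometric equation: Δz = (R T̄/g) ln(P₁/P₂).
R T̄/g = 287 × 291.1 / 9.801 = 8524.2 m.
ln(64.4/28.0) = ln(2.3000) = 0.83291.
Δz = 8524.2 × 0.83291 = 7099.9 m.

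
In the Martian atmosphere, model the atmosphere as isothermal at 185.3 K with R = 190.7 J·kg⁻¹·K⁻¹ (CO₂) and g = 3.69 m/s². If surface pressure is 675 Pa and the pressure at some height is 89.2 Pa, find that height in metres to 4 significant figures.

Scale height: H = RT/g = 190.7 × 185.3 / 3.69 = 9576.3 m.
Invert the barometric formula: z = H ln(P₀/P).
P₀/P = 675/89.2 = 7.5673; ln(7.5673) = 2.0238.
z = 9576.3 × 2.0238 = 19381 m.

z ≈ 19380 m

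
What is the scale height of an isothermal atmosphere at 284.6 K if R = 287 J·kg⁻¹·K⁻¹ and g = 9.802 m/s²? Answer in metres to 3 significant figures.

H ≈ 8330 m

The scale height of an isothermal atmosphere is H = RT/g.
H = 287 × 284.6 / 9.802 = 81680/9.802 = 8333.0 m.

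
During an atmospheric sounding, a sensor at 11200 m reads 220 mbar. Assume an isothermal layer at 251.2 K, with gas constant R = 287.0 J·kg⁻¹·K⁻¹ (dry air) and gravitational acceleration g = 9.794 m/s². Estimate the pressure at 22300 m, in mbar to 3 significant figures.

P ≈ 48.7 mbar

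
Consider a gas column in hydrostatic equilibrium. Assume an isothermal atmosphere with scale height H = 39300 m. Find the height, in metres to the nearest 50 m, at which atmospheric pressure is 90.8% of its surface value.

Set P/P₀ = exp(−z/H) = 0.908, so z = −H ln(0.908).
−ln(0.908) = 0.096511; z = 39300 × 0.096511 = 3792.9 m.

z ≈ 3800 m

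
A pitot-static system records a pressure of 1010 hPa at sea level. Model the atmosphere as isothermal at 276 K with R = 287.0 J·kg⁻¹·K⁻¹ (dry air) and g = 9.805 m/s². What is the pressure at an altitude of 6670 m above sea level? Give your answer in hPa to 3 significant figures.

Scale height: H = RT/g = 287.0 × 276 / 9.805 = 8078.7 m.
Barometric formula: P = P₀ exp(−z/H).
z/H = 6670.0/8078.7 = 0.82563; exp(−0.82563) = 0.43796.
P = 1010 × 0.43796 = 442.34 hPa.

P ≈ 442 hPa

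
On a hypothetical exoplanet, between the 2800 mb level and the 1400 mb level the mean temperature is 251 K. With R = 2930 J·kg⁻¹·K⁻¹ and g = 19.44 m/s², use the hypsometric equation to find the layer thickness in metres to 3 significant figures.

Hypsometric equation: Δz = (R T̄/g) ln(P₁/P₂).
R T̄/g = 2930 × 251 / 19.44 = 37831 m.
ln(2800/1400) = ln(2.0000) = 0.69315.
Δz = 37831 × 0.69315 = 26223 m.

Δz ≈ 26200 m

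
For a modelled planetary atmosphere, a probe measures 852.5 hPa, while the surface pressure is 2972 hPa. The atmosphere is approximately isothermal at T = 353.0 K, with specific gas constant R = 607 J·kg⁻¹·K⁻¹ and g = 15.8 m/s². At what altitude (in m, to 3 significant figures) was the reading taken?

z ≈ 16900 m

Scale height: H = RT/g = 607 × 353.0 / 15.8 = 13561 m.
Invert the barometric formula: z = H ln(P₀/P).
P₀/P = 2972/852.5 = 3.4862; ln(3.4862) = 1.2488.
z = 13561 × 1.2488 = 16935 m.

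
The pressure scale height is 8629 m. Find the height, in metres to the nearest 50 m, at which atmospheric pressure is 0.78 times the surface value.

Set P/P₀ = exp(−z/H) = 0.78, so z = −H ln(0.78).
−ln(0.78) = 0.24846; z = 8629.0 × 0.24846 = 2144.0 m.

z ≈ 2150 m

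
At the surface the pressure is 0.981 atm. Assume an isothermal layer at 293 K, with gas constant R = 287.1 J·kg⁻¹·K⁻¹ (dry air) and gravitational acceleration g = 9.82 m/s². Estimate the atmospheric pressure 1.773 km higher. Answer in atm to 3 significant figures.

Scale height: H = RT/g = 287.1 × 293 / 9.82 = 8566.2 m.
Barometric formula: P = P₀ exp(−z/H).
z/H = 1773.0/8566.2 = 0.20698; exp(−0.20698) = 0.81304.
P = 0.981 × 0.81304 = 0.79759 atm.

P ≈ 0.798 atm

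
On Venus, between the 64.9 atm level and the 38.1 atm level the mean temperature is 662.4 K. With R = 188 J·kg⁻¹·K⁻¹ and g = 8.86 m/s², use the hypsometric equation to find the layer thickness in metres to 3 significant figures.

Hypsometric equation: Δz = (R T̄/g) ln(P₁/P₂).
R T̄/g = 188 × 662.4 / 8.86 = 14055 m.
ln(64.9/38.1) = ln(1.7034) = 0.53263.
Δz = 14055 × 0.53263 = 7486.1 m.

Δz ≈ 7490 m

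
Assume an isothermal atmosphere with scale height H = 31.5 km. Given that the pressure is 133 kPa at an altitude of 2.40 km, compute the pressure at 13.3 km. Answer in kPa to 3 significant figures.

Between two levels, P₂ = P₁ exp(−Δz/H) with Δz = z₂ − z₁.
Δz = 13300 − 2400.0 = 10900 m; Δz/H = 10900/31500 = 0.34603.
P₂ = 133 × exp(−0.34603) = 133 × 0.70749 = 94.096 kPa.

P ≈ 94.1 kPa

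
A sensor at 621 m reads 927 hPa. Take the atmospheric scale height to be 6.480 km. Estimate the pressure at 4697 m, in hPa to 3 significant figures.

Between two levels, P₂ = P₁ exp(−Δz/H) with Δz = z₂ − z₁.
Δz = 4697.0 − 621.00 = 4076.0 m; Δz/H = 4076.0/6480.0 = 0.62901.
P₂ = 927 × exp(−0.62901) = 927 × 0.53312 = 494.20 hPa.

P ≈ 494 hPa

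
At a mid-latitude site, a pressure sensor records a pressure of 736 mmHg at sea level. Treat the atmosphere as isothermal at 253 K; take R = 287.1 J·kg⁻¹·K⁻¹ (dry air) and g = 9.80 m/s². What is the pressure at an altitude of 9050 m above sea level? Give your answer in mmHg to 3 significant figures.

P ≈ 217 mmHg

Scale height: H = RT/g = 287.1 × 253 / 9.80 = 7411.9 m.
Barometric formula: P = P₀ exp(−z/H).
z/H = 9050.0/7411.9 = 1.2210; exp(−1.2210) = 0.29494.
P = 736 × 0.29494 = 217.08 mmHg.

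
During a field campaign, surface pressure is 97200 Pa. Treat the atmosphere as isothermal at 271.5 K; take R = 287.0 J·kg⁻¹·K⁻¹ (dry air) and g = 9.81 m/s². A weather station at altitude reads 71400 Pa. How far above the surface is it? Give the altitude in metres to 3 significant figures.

z ≈ 2450 m

Scale height: H = RT/g = 287.0 × 271.5 / 9.81 = 7943.0 m.
Invert the barometric formula: z = H ln(P₀/P).
P₀/P = 97200/71400 = 1.3613; ln(1.3613) = 0.30844.
z = 7943.0 × 0.30844 = 2449.9 m.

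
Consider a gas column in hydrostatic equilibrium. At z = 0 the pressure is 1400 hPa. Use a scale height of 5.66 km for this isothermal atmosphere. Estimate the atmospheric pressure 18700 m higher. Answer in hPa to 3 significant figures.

Barometric formula: P = P₀ exp(−z/H).
z/H = 18700/5660.0 = 3.3039; exp(−3.3039) = 0.036740.
P = 1400 × 0.036740 = 51.436 hPa.

P ≈ 51.4 hPa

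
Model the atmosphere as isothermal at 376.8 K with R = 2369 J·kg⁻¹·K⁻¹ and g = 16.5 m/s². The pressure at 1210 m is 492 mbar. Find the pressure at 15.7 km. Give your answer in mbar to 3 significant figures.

P ≈ 376 mbar

Scale height: H = RT/g = 2369 × 376.8 / 16.5 = 54099 m.
Between two levels, P₂ = P₁ exp(−Δz/H) with Δz = z₂ − z₁.
Δz = 15700 − 1210.0 = 14490 m; Δz/H = 14490/54099 = 0.26784.
P₂ = 492 × exp(−0.26784) = 492 × 0.76503 = 376.39 mbar.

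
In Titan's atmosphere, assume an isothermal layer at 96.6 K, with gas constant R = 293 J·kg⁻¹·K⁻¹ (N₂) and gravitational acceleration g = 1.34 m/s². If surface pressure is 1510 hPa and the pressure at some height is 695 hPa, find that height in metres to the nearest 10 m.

z ≈ 16390 m

Scale height: H = RT/g = 293 × 96.6 / 1.34 = 21122 m.
Invert the barometric formula: z = H ln(P₀/P).
P₀/P = 1510/695 = 2.1727; ln(2.1727) = 0.77597.
z = 21122 × 0.77597 = 16390 m.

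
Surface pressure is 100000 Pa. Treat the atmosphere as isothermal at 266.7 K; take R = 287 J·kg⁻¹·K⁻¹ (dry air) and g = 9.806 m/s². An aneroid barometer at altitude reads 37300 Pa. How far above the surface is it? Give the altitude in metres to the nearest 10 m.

Scale height: H = RT/g = 287 × 266.7 / 9.806 = 7805.7 m.
Invert the barometric formula: z = H ln(P₀/P).
P₀/P = 100000/37300 = 2.6810; ln(2.6810) = 0.98619.
z = 7805.7 × 0.98619 = 7697.9 m.

z ≈ 7700 m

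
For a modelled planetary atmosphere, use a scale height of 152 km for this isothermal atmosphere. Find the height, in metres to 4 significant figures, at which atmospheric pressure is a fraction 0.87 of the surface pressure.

Set P/P₀ = exp(−z/H) = 0.87, so z = −H ln(0.87).
−ln(0.87) = 0.13926; z = 152000 × 0.13926 = 21168 m.

z ≈ 21170 m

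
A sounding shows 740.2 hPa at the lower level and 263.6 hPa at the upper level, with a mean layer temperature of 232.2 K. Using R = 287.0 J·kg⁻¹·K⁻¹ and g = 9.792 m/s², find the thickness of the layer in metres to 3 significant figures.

Hypsometric equation: Δz = (R T̄/g) ln(P₁/P₂).
R T̄/g = 287.0 × 232.2 / 9.792 = 6805.7 m.
ln(740.2/263.6) = ln(2.8080) = 1.0325.
Δz = 6805.7 × 1.0325 = 7026.9 m.

Δz ≈ 7030 m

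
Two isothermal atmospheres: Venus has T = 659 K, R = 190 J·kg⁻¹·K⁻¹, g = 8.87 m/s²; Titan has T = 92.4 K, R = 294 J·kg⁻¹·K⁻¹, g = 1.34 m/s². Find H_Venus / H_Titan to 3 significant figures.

H_Venus/H_Titan ≈ 0.696

H = RT/g for each body.
H_Venus = 190 × 659 / 8.87 = 14116 m.
H_Titan = 294 × 92.4 / 1.34 = 20273 m.
H_Venus/H_Titan = 14116/20273 = 0.69630.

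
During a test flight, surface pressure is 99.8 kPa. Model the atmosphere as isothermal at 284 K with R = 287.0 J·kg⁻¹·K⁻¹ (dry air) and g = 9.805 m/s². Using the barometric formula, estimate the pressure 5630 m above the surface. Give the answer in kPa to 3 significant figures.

P ≈ 50.7 kPa

Scale height: H = RT/g = 287.0 × 284 / 9.805 = 8312.9 m.
Barometric formula: P = P₀ exp(−z/H).
z/H = 5630.0/8312.9 = 0.67726; exp(−0.67726) = 0.50801.
P = 99.8 × 0.50801 = 50.699 kPa.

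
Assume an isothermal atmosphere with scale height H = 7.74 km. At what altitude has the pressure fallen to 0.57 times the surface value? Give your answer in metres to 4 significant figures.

Set P/P₀ = exp(−z/H) = 0.57, so z = −H ln(0.57).
−ln(0.57) = 0.56212; z = 7740.0 × 0.56212 = 4350.8 m.

z ≈ 4351 m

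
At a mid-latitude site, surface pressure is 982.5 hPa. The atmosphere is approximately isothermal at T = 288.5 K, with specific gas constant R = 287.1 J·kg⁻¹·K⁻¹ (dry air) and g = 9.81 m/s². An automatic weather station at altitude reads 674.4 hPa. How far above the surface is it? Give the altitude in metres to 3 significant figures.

Scale height: H = RT/g = 287.1 × 288.5 / 9.81 = 8443.3 m.
Invert the barometric formula: z = H ln(P₀/P).
P₀/P = 982.5/674.4 = 1.4569; ln(1.4569) = 0.37631.
z = 8443.3 × 0.37631 = 3177.3 m.

z ≈ 3180 m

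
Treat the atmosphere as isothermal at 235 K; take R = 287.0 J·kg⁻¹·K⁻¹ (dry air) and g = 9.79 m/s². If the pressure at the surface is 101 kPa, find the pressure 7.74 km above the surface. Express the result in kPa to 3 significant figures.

Scale height: H = RT/g = 287.0 × 235 / 9.79 = 6889.2 m.
Barometric formula: P = P₀ exp(−z/H).
z/H = 7740.0/6889.2 = 1.1235; exp(−1.1235) = 0.32514.
P = 101 × 0.32514 = 32.839 kPa.

P ≈ 32.8 kPa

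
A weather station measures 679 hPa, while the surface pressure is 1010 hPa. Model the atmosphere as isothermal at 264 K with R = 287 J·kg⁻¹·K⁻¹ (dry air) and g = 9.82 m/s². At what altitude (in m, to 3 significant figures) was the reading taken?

Scale height: H = RT/g = 287 × 264 / 9.82 = 7715.7 m.
Invert the barometric formula: z = H ln(P₀/P).
P₀/P = 1010/679 = 1.4875; ln(1.4875) = 0.39710.
z = 7715.7 × 0.39710 = 3063.9 m.

z ≈ 3060 m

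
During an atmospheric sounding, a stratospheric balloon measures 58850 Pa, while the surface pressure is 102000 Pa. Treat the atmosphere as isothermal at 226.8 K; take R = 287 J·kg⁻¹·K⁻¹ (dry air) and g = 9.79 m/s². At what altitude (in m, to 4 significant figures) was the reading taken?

z ≈ 3657 m

Scale height: H = RT/g = 287 × 226.8 / 9.79 = 6648.8 m.
Invert the barometric formula: z = H ln(P₀/P).
P₀/P = 102000/58850 = 1.7332; ln(1.7332) = 0.54997.
z = 6648.8 × 0.54997 = 3656.6 m.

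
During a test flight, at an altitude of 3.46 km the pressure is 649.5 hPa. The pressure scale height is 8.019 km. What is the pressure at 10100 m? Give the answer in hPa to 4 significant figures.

Between two levels, P₂ = P₁ exp(−Δz/H) with Δz = z₂ − z₁.
Δz = 10100 − 3460.0 = 6640.0 m; Δz/H = 6640.0/8019.0 = 0.82803.
P₂ = 649.5 × exp(−0.82803) = 649.5 × 0.43691 = 283.77 hPa.

P ≈ 283.8 hPa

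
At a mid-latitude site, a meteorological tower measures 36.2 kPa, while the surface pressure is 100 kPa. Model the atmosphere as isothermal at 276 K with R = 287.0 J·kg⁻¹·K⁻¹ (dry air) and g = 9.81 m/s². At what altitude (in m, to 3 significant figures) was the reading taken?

z ≈ 8200 m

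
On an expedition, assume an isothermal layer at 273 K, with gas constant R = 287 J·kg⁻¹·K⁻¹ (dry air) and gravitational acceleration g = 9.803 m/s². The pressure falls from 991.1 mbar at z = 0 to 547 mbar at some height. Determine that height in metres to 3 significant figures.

Scale height: H = RT/g = 287 × 273 / 9.803 = 7992.6 m.
Invert the barometric formula: z = H ln(P₀/P).
P₀/P = 991.1/547 = 1.8119; ln(1.8119) = 0.59438.
z = 7992.6 × 0.59438 = 4750.6 m.

z ≈ 4750 m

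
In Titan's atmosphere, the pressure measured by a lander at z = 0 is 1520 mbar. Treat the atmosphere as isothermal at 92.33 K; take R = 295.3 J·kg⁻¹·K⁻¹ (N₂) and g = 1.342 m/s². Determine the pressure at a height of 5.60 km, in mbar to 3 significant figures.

P ≈ 1150 mbar

Scale height: H = RT/g = 295.3 × 92.33 / 1.342 = 20317 m.
Barometric formula: P = P₀ exp(−z/H).
z/H = 5600.0/20317 = 0.27563; exp(−0.27563) = 0.75909.
P = 1520 × 0.75909 = 1153.8 mbar.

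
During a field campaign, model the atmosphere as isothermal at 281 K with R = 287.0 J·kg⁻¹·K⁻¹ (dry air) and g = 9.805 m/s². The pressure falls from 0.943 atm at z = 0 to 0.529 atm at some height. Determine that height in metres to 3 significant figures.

z ≈ 4750 m

Scale height: H = RT/g = 287.0 × 281 / 9.805 = 8225.1 m.
Invert the barometric formula: z = H ln(P₀/P).
P₀/P = 0.943/0.529 = 1.7826; ln(1.7826) = 0.57807.
z = 8225.1 × 0.57807 = 4754.7 m.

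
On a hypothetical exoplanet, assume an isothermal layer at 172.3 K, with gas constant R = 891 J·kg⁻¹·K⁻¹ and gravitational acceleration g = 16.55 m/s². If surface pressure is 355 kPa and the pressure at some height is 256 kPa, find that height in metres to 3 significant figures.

Scale height: H = RT/g = 891 × 172.3 / 16.55 = 9276.1 m.
Invert the barometric formula: z = H ln(P₀/P).
P₀/P = 355/256 = 1.3867; ln(1.3867) = 0.32693.
z = 9276.1 × 0.32693 = 3032.6 m.

z ≈ 3030 m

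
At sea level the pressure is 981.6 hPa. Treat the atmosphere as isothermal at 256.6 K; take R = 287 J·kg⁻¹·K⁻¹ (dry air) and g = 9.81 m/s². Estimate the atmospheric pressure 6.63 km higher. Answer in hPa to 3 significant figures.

P ≈ 406 hPa

Scale height: H = RT/g = 287 × 256.6 / 9.81 = 7507.1 m.
Barometric formula: P = P₀ exp(−z/H).
z/H = 6630.0/7507.1 = 0.88316; exp(−0.88316) = 0.41347.
P = 981.6 × 0.41347 = 405.86 hPa.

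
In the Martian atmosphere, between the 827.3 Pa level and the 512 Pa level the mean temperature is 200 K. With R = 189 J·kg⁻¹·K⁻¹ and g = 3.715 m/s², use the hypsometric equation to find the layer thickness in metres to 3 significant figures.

Hypsometric equation: Δz = (R T̄/g) ln(P₁/P₂).
R T̄/g = 189 × 200 / 3.715 = 10175 m.
ln(827.3/512) = ln(1.6158) = 0.47983.
Δz = 10175 × 0.47983 = 4882.3 m.

Δz ≈ 4880 m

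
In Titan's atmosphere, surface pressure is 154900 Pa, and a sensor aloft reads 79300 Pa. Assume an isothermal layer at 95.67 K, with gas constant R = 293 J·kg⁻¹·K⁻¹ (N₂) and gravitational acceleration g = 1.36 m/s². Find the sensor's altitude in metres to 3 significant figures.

z ≈ 13800 m

Scale height: H = RT/g = 293 × 95.67 / 1.36 = 20611 m.
Invert the barometric formula: z = H ln(P₀/P).
P₀/P = 154900/79300 = 1.9533; ln(1.9533) = 0.66952.
z = 20611 × 0.66952 = 13799 m.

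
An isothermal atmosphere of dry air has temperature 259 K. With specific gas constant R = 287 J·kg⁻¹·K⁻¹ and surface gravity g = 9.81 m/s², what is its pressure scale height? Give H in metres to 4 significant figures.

The scale height of an isothermal atmosphere is H = RT/g.
H = 287 × 259 / 9.81 = 74333/9.81 = 7577.3 m.

H ≈ 7577 m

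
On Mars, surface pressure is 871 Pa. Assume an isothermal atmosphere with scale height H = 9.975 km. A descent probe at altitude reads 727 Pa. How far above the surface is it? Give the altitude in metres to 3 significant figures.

Invert the barometric formula: z = H ln(P₀/P).
P₀/P = 871/727 = 1.1981; ln(1.1981) = 0.18074.
z = 9975.0 × 0.18074 = 1802.9 m.

z ≈ 1800 m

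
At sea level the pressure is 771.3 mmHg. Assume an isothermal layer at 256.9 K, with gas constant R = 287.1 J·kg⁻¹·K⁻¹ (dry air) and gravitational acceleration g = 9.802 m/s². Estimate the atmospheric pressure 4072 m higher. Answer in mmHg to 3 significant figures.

P ≈ 449 mmHg

Scale height: H = RT/g = 287.1 × 256.9 / 9.802 = 7524.6 m.
Barometric formula: P = P₀ exp(−z/H).
z/H = 4072.0/7524.6 = 0.54116; exp(−0.54116) = 0.58207.
P = 771.3 × 0.58207 = 448.95 mmHg.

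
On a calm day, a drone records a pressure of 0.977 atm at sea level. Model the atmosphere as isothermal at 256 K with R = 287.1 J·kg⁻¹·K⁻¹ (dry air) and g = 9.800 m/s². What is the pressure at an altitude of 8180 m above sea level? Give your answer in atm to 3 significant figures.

P ≈ 0.328 atm

Scale height: H = RT/g = 287.1 × 256 / 9.800 = 7499.8 m.
Barometric formula: P = P₀ exp(−z/H).
z/H = 8180.0/7499.8 = 1.0907; exp(−1.0907) = 0.33598.
P = 0.977 × 0.33598 = 0.32825 atm.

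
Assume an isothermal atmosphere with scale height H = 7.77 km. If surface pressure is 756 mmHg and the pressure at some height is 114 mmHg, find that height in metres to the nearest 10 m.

z ≈ 14700 m

Invert the barometric formula: z = H ln(P₀/P).
P₀/P = 756/114 = 6.6316; ln(6.6316) = 1.8918.
z = 7770.0 × 1.8918 = 14699 m.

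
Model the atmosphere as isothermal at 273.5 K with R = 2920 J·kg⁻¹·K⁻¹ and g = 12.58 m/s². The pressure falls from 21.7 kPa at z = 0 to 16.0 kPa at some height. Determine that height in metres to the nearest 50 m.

z ≈ 19350 m

Scale height: H = RT/g = 2920 × 273.5 / 12.58 = 63483 m.
Invert the barometric formula: z = H ln(P₀/P).
P₀/P = 21.7/16.0 = 1.3562; ln(1.3562) = 0.30469.
z = 63483 × 0.30469 = 19343 m.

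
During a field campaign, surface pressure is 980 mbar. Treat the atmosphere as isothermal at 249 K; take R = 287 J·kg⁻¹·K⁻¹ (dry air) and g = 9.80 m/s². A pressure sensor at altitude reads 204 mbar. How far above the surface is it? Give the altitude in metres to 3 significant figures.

z ≈ 11400 m

Scale height: H = RT/g = 287 × 249 / 9.80 = 7292.1 m.
Invert the barometric formula: z = H ln(P₀/P).
P₀/P = 980/204 = 4.8039; ln(4.8039) = 1.5694.
z = 7292.1 × 1.5694 = 11444 m.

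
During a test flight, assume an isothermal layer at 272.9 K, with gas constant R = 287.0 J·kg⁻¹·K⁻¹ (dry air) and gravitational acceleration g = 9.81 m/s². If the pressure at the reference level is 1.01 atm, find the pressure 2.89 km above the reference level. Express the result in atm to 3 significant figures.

Scale height: H = RT/g = 287.0 × 272.9 / 9.81 = 7983.9 m.
Barometric formula: P = P₀ exp(−z/H).
z/H = 2890.0/7983.9 = 0.36198; exp(−0.36198) = 0.69630.
P = 1.01 × 0.69630 = 0.70326 atm.

P ≈ 0.703 atm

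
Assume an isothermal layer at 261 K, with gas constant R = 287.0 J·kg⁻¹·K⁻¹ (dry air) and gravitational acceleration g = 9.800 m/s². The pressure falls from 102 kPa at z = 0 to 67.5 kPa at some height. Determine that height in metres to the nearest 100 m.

z ≈ 3200 m

Scale height: H = RT/g = 287.0 × 261 / 9.800 = 7643.6 m.
Invert the barometric formula: z = H ln(P₀/P).
P₀/P = 102/67.5 = 1.5111; ln(1.5111) = 0.41284.
z = 7643.6 × 0.41284 = 3155.6 m.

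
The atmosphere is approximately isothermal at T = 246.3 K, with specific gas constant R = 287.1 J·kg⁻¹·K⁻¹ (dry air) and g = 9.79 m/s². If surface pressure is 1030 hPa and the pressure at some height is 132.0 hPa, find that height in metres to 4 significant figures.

Scale height: H = RT/g = 287.1 × 246.3 / 9.79 = 7223.0 m.
Invert the barometric formula: z = H ln(P₀/P).
P₀/P = 1030/132.0 = 7.8030; ln(7.8030) = 2.0545.
z = 7223.0 × 2.0545 = 14840 m.

z ≈ 14840 m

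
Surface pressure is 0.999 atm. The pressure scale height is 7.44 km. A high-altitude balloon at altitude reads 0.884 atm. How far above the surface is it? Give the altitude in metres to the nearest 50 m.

Invert the barometric formula: z = H ln(P₀/P).
P₀/P = 0.999/0.884 = 1.1301; ln(1.1301) = 0.12231.
z = 7440.0 × 0.12231 = 909.99 m.

z ≈ 900 m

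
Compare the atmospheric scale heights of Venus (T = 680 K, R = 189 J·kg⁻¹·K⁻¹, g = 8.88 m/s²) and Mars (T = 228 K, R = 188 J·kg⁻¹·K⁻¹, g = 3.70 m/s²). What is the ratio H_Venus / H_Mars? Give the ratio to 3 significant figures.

H = RT/g for each body.
H_Venus = 189 × 680 / 8.88 = 14473 m.
H_Mars = 188 × 228 / 3.70 = 11585 m.
H_Venus/H_Mars = 14473/11585 = 1.2493.

H_Venus/H_Mars ≈ 1.25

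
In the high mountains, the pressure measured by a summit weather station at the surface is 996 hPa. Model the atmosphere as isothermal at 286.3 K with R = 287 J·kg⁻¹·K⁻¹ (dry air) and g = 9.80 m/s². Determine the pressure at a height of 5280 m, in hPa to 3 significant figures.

Scale height: H = RT/g = 287 × 286.3 / 9.80 = 8384.5 m.
Barometric formula: P = P₀ exp(−z/H).
z/H = 5280.0/8384.5 = 0.62973; exp(−0.62973) = 0.53274.
P = 996 × 0.53274 = 530.61 hPa.

P ≈ 531 hPa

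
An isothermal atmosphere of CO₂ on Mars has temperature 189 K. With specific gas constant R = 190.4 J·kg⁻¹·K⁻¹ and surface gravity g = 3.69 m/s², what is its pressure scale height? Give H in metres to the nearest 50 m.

H ≈ 9750 m

The scale height of an isothermal atmosphere is H = RT/g.
H = 190.4 × 189 / 3.69 = 35986/3.69 = 9752.3 m.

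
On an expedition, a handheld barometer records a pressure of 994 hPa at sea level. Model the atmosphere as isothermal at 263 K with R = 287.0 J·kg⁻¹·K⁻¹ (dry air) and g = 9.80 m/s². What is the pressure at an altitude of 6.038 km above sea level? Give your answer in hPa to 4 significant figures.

P ≈ 453.9 hPa

Scale height: H = RT/g = 287.0 × 263 / 9.80 = 7702.1 m.
Barometric formula: P = P₀ exp(−z/H).
z/H = 6038.0/7702.1 = 0.78394; exp(−0.78394) = 0.45660.
P = 994 × 0.45660 = 453.86 hPa.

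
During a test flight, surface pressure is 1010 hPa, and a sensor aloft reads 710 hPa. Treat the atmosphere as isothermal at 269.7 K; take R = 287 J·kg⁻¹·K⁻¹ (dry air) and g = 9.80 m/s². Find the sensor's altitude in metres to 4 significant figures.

z ≈ 2784 m

Scale height: H = RT/g = 287 × 269.7 / 9.80 = 7898.4 m.
Invert the barometric formula: z = H ln(P₀/P).
P₀/P = 1010/710 = 1.4225; ln(1.4225) = 0.35242.
z = 7898.4 × 0.35242 = 2783.6 m.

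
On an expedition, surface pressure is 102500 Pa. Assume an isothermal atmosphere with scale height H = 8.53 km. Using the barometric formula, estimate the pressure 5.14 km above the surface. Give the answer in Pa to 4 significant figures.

Barometric formula: P = P₀ exp(−z/H).
z/H = 5140.0/8530.0 = 0.60258; exp(−0.60258) = 0.54740.
P = 102500 × 0.54740 = 56108 Pa.

P ≈ 56110 Pa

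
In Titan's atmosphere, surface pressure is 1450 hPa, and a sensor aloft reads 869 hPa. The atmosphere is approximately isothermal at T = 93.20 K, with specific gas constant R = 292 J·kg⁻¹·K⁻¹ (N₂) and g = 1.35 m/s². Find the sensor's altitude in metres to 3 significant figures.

z ≈ 10300 m

Scale height: H = RT/g = 292 × 93.20 / 1.35 = 20159 m.
Invert the barometric formula: z = H ln(P₀/P).
P₀/P = 1450/869 = 1.6686; ln(1.6686) = 0.51198.
z = 20159 × 0.51198 = 10321 m.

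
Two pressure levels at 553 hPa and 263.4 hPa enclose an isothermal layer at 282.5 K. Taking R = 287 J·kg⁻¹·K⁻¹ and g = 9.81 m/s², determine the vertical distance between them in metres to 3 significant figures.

Hypsometric equation: Δz = (R T̄/g) ln(P₁/P₂).
R T̄/g = 287 × 282.5 / 9.81 = 8264.8 m.
ln(553/263.4) = ln(2.0995) = 0.74170.
Δz = 8264.8 × 0.74170 = 6130.0 m.

Δz ≈ 6130 m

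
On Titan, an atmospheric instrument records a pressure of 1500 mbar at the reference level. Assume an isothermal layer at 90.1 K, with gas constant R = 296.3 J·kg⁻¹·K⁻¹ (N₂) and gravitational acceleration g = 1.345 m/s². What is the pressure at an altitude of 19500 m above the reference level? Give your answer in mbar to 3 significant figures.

P ≈ 562 mbar

Scale height: H = RT/g = 296.3 × 90.1 / 1.345 = 19849 m.
Barometric formula: P = P₀ exp(−z/H).
z/H = 19500/19849 = 0.98242; exp(−0.98242) = 0.37440.
P = 1500 × 0.37440 = 561.60 mbar.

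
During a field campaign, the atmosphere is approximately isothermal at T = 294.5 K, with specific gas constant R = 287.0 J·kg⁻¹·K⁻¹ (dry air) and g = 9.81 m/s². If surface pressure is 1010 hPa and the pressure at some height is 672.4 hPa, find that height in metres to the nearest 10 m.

Scale height: H = RT/g = 287.0 × 294.5 / 9.81 = 8615.9 m.
Invert the barometric formula: z = H ln(P₀/P).
P₀/P = 1010/672.4 = 1.5021; ln(1.5021) = 0.40686.
z = 8615.9 × 0.40686 = 3505.5 m.

z ≈ 3510 m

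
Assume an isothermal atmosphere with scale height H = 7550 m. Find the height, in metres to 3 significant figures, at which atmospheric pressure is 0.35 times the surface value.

Set P/P₀ = exp(−z/H) = 0.35, so z = −H ln(0.35).
−ln(0.35) = 1.0498; z = 7550.0 × 1.0498 = 7926.0 m.

z ≈ 7930 m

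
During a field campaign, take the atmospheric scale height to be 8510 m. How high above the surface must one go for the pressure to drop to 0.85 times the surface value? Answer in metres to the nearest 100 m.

z ≈ 1400 m

Set P/P₀ = exp(−z/H) = 0.85, so z = −H ln(0.85).
−ln(0.85) = 0.16252; z = 8510.0 × 0.16252 = 1383.0 m.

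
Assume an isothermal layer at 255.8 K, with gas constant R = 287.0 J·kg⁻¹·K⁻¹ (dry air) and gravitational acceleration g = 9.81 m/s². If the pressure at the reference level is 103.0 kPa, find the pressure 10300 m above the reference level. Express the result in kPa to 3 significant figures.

P ≈ 26.0 kPa

Scale height: H = RT/g = 287.0 × 255.8 / 9.81 = 7483.6 m.
Barometric formula: P = P₀ exp(−z/H).
z/H = 10300/7483.6 = 1.3763; exp(−1.3763) = 0.25251.
P = 103.0 × 0.25251 = 26.009 kPa.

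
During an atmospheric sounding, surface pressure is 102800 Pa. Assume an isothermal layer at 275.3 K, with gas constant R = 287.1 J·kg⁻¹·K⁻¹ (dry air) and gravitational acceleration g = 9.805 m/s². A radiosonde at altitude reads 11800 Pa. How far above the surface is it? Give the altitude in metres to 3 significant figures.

z ≈ 17400 m

Scale height: H = RT/g = 287.1 × 275.3 / 9.805 = 8061.1 m.
Invert the barometric formula: z = H ln(P₀/P).
P₀/P = 102800/11800 = 8.7119; ln(8.7119) = 2.1647.
z = 8061.1 × 2.1647 = 17450 m.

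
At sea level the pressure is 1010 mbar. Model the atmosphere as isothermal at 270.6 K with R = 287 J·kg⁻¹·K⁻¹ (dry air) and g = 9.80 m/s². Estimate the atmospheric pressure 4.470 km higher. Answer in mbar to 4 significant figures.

P ≈ 574.6 mbar

Scale height: H = RT/g = 287 × 270.6 / 9.80 = 7924.7 m.
Barometric formula: P = P₀ exp(−z/H).
z/H = 4470.0/7924.7 = 0.56406; exp(−0.56406) = 0.56889.
P = 1010 × 0.56889 = 574.58 mbar.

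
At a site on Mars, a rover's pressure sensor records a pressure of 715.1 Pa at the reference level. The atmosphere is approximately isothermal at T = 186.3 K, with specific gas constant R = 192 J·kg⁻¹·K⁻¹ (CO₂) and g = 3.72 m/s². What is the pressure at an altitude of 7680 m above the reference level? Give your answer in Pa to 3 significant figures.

P ≈ 322 Pa

Scale height: H = RT/g = 192 × 186.3 / 3.72 = 9615.5 m.
Barometric formula: P = P₀ exp(−z/H).
z/H = 7680.0/9615.5 = 0.79871; exp(−0.79871) = 0.44991.
P = 715.1 × 0.44991 = 321.73 Pa.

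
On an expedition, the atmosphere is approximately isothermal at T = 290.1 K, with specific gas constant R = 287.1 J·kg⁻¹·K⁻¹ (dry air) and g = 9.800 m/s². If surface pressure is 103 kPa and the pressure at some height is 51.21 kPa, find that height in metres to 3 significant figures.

Scale height: H = RT/g = 287.1 × 290.1 / 9.800 = 8498.7 m.
Invert the barometric formula: z = H ln(P₀/P).
P₀/P = 103/51.21 = 2.0113; ln(2.0113) = 0.69878.
z = 8498.7 × 0.69878 = 5938.7 m.

z ≈ 5940 m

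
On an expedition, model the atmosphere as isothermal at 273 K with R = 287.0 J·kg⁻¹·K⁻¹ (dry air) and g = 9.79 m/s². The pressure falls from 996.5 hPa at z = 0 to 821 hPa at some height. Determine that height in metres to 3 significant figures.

z ≈ 1550 m

Scale height: H = RT/g = 287.0 × 273 / 9.79 = 8003.2 m.
Invert the barometric formula: z = H ln(P₀/P).
P₀/P = 996.5/821 = 1.2138; ln(1.2138) = 0.19376.
z = 8003.2 × 0.19376 = 1550.7 m.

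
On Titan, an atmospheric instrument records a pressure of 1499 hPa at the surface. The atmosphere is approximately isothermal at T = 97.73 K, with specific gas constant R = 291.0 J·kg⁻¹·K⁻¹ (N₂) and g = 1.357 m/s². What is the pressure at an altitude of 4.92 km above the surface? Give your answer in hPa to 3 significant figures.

Scale height: H = RT/g = 291.0 × 97.73 / 1.357 = 20958 m.
Barometric formula: P = P₀ exp(−z/H).
z/H = 4920.0/20958 = 0.23476; exp(−0.23476) = 0.79076.
P = 1499 × 0.79076 = 1185.3 hPa.

P ≈ 1190 hPa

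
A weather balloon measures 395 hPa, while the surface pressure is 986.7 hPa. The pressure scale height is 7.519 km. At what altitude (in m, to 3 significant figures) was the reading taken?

z ≈ 6880 m

Invert the barometric formula: z = H ln(P₀/P).
P₀/P = 986.7/395 = 2.4980; ln(2.4980) = 0.91549.
z = 7519.0 × 0.91549 = 6883.6 m.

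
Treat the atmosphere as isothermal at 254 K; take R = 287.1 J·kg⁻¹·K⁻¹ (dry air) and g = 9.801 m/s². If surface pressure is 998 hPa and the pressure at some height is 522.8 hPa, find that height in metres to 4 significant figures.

Scale height: H = RT/g = 287.1 × 254 / 9.801 = 7440.4 m.
Invert the barometric formula: z = H ln(P₀/P).
P₀/P = 998/522.8 = 1.9090; ln(1.9090) = 0.64658.
z = 7440.4 × 0.64658 = 4810.8 m.

z ≈ 4811 m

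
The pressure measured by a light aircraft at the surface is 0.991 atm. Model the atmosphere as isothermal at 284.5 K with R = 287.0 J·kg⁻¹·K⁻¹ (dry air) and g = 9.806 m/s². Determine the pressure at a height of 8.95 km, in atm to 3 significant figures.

P ≈ 0.338 atm

Scale height: H = RT/g = 287.0 × 284.5 / 9.806 = 8326.7 m.
Barometric formula: P = P₀ exp(−z/H).
z/H = 8950.0/8326.7 = 1.0749; exp(−1.0749) = 0.34133.
P = 0.991 × 0.34133 = 0.33826 atm.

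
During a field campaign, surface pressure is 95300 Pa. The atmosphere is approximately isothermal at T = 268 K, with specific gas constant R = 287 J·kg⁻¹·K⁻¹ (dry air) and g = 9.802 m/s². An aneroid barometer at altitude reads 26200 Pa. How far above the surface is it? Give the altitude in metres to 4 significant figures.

Scale height: H = RT/g = 287 × 268 / 9.802 = 7847.0 m.
Invert the barometric formula: z = H ln(P₀/P).
P₀/P = 95300/26200 = 3.6374; ln(3.6374) = 1.2913.
z = 7847.0 × 1.2913 = 10133 m.

z ≈ 10130 m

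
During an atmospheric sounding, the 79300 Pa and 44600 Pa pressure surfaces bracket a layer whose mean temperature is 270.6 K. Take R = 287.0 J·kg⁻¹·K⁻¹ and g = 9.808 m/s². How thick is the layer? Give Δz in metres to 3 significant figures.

Δz ≈ 4560 m

Hypsometric equation: Δz = (R T̄/g) ln(P₁/P₂).
R T̄/g = 287.0 × 270.6 / 9.808 = 7918.3 m.
ln(79300/44600) = ln(1.7780) = 0.57549.
Δz = 7918.3 × 0.57549 = 4556.9 m.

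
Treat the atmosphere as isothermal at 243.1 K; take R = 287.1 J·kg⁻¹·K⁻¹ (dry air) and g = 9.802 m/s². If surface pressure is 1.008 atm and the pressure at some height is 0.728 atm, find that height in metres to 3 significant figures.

Scale height: H = RT/g = 287.1 × 243.1 / 9.802 = 7120.4 m.
Invert the barometric formula: z = H ln(P₀/P).
P₀/P = 1.008/0.728 = 1.3846; ln(1.3846) = 0.32541.
z = 7120.4 × 0.32541 = 2317.0 m.

z ≈ 2320 m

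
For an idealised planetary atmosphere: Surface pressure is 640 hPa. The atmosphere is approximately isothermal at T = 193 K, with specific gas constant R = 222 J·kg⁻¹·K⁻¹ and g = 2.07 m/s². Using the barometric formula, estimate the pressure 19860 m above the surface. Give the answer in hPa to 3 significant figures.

P ≈ 245 hPa

Scale height: H = RT/g = 222 × 193 / 2.07 = 20699 m.
Barometric formula: P = P₀ exp(−z/H).
z/H = 19860/20699 = 0.95947; exp(−0.95947) = 0.38310.
P = 640 × 0.38310 = 245.18 hPa.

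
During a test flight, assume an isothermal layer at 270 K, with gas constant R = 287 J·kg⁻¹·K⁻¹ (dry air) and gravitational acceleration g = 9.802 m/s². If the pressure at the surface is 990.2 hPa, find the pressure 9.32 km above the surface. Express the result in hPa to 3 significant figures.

P ≈ 305 hPa

Scale height: H = RT/g = 287 × 270 / 9.802 = 7905.5 m.
Barometric formula: P = P₀ exp(−z/H).
z/H = 9320.0/7905.5 = 1.1789; exp(−1.1789) = 0.30762.
P = 990.2 × 0.30762 = 304.61 hPa.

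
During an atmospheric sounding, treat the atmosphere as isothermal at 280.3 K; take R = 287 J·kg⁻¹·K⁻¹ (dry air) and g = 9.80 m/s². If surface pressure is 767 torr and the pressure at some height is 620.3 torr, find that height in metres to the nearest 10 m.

Scale height: H = RT/g = 287 × 280.3 / 9.80 = 8208.8 m.
Invert the barometric formula: z = H ln(P₀/P).
P₀/P = 767/620.3 = 1.2365; ln(1.2365) = 0.21228.
z = 8208.8 × 0.21228 = 1742.6 m.

z ≈ 1740 m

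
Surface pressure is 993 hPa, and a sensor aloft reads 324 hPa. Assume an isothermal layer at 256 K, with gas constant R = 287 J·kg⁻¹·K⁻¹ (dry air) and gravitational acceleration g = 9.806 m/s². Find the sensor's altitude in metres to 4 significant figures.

z ≈ 8392 m

Scale height: H = RT/g = 287 × 256 / 9.806 = 7492.6 m.
Invert the barometric formula: z = H ln(P₀/P).
P₀/P = 993/324 = 3.0648; ln(3.0648) = 1.1200.
z = 7492.6 × 1.1200 = 8391.7 m.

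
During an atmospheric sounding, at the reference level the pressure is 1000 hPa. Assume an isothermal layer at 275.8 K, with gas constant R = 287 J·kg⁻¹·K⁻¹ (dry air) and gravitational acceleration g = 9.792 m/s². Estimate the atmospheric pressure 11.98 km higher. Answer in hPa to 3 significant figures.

P ≈ 227 hPa

Scale height: H = RT/g = 287 × 275.8 / 9.792 = 8083.6 m.
Barometric formula: P = P₀ exp(−z/H).
z/H = 11980/8083.6 = 1.4820; exp(−1.4820) = 0.22718.
P = 1000 × 0.22718 = 227.18 hPa.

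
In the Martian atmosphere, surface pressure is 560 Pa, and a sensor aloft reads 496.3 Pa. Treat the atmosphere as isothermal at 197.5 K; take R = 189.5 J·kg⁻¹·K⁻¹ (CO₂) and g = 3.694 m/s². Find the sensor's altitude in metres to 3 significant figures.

Scale height: H = RT/g = 189.5 × 197.5 / 3.694 = 10132 m.
Invert the barometric formula: z = H ln(P₀/P).
P₀/P = 560/496.3 = 1.1283; ln(1.1283) = 0.12071.
z = 10132 × 0.12071 = 1223.0 m.

z ≈ 1220 m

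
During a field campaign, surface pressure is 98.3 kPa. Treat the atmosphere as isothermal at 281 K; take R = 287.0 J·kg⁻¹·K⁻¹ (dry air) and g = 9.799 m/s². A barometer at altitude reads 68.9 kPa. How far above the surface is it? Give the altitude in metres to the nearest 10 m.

Scale height: H = RT/g = 287.0 × 281 / 9.799 = 8230.1 m.
Invert the barometric formula: z = H ln(P₀/P).
P₀/P = 98.3/68.9 = 1.4267; ln(1.4267) = 0.35536.
z = 8230.1 × 0.35536 = 2924.6 m.

z ≈ 2920 m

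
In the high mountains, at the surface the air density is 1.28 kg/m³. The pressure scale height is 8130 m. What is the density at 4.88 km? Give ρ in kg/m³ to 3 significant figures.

In an isothermal atmosphere, density decays like pressure: ρ = ρ₀ exp(−z/H).
z/H = 4880.0/8130.0 = 0.60025; exp(−0.60025) = 0.54867.
ρ = 1.28 × 0.54867 = 0.70230 kg/m³.

ρ ≈ 0.702 kg/m³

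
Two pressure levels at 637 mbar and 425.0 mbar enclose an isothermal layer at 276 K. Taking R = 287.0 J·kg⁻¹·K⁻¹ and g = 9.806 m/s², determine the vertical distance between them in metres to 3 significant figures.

Δz ≈ 3270 m

Hypsometric equation: Δz = (R T̄/g) ln(P₁/P₂).
R T̄/g = 287.0 × 276 / 9.806 = 8077.9 m.
ln(637/425.0) = ln(1.4988) = 0.40466.
Δz = 8077.9 × 0.40466 = 3268.8 m.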